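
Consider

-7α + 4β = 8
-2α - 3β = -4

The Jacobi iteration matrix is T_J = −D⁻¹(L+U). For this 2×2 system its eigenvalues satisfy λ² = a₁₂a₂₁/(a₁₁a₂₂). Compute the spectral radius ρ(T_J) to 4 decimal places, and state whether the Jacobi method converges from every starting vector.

a₁₂a₂₁/(a₁₁a₂₂) = (4)·(-2) / ((-7)·(-3)) = -0.380952
ρ = √|-0.380952| = √0.380952 = 0.6172
ρ < 1, so Jacobi converges

0.6172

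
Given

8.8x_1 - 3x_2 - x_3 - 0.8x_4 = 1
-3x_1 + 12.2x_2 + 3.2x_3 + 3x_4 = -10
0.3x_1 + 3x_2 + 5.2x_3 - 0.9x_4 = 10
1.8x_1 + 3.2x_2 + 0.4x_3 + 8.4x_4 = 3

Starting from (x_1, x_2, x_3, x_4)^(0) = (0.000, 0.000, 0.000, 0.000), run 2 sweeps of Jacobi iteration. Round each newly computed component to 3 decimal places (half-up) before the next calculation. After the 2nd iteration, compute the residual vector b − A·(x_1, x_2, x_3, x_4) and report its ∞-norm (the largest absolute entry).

2.365

Iteration 1:
  x_1 = (1 - (-3)·0.000 - (-1)·0.000 - (-0.8)·0.000) / (8.8) = 0.114
  x_2 = (-10 - (-3)·0.000 - (3.2)·0.000 - (3)·0.000) / (12.2) = -0.820
  x_3 = (10 - (0.3)·0.000 - (3)·0.000 - (-0.9)·0.000) / (5.2) = 1.923
  x_4 = (3 - (1.8)·0.000 - (3.2)·0.000 - (0.4)·0.000) / (8.4) = 0.357
Iteration 2:
  x_1 = (1 - (-3)·-0.820 - (-1)·1.923 - (-0.8)·0.357) / (8.8) = 0.085
  x_2 = (-10 - (-3)·0.114 - (3.2)·1.923 - (3)·0.357) / (12.2) = -1.384
  x_3 = (10 - (0.3)·0.114 - (3)·-0.820 - (-0.9)·0.357) / (5.2) = 2.451
  x_4 = (3 - (1.8)·0.114 - (3.2)·-0.820 - (0.4)·1.923) / (8.4) = 0.554
Residual b − A·x = (-1.006, -2.365, 1.880, 1.642); ∞-norm = 2.365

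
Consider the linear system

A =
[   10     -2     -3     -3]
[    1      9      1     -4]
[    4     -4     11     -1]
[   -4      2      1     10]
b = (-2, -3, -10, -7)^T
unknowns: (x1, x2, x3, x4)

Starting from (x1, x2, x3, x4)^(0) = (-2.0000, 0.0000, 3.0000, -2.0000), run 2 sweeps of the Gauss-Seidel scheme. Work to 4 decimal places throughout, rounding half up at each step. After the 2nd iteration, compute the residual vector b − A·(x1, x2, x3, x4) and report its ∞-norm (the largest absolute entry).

4.6263

Iteration 1:
  x1 = (-2 - (-2)·0.0000 - (-3)·3.0000 - (-3)·-2.0000) / (10) = 0.1000
  x2 = (-3 - (1)·0.1000 - (1)·3.0000 - (-4)·-2.0000) / (9) = -1.5667
  x3 = (-10 - (4)·0.1000 - (-4)·-1.5667 - (-1)·-2.0000) / (11) = -1.6970
  x4 = (-7 - (-4)·0.1000 - (2)·-1.5667 - (1)·-1.6970) / (10) = -0.1770
Iteration 2:
  x1 = (-2 - (-2)·-1.5667 - (-3)·-1.6970 - (-3)·-0.1770) / (10) = -1.0755
  x2 = (-3 - (1)·-1.0755 - (1)·-1.6970 - (-4)·-0.1770) / (9) = -0.1039
  x3 = (-10 - (4)·-1.0755 - (-4)·-0.1039 - (-1)·-0.1770) / (11) = -0.5719
  x4 = (-7 - (-4)·-1.0755 - (2)·-0.1039 - (1)·-0.5719) / (10) = -1.0522
Residual b − A·x = (3.6749, -4.6263, -0.8749, -0.0003); ∞-norm = 4.6263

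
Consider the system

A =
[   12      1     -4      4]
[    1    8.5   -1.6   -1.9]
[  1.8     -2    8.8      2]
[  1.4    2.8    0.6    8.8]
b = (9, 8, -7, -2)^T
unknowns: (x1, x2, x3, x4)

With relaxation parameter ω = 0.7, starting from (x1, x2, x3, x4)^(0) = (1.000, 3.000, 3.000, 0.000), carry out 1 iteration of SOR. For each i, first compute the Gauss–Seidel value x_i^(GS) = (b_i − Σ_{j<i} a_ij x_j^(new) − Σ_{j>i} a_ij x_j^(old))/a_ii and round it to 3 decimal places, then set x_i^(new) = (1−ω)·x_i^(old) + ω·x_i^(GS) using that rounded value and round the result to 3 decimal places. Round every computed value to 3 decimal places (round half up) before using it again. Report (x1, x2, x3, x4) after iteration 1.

(1.350, 1.843, 0.443, -0.741)

Iteration 1:
  x1: GS value = (9 - (1)·3.000 - (-4)·3.000 - (4)·0.000) / (12) = 1.500;  x1 ← (1−ω)·1.000 + ω·1.500 = 1.350
  x2: GS value = (8 - (1)·1.350 - (-1.6)·3.000 - (-1.9)·0.000) / (8.5) = 1.347;  x2 ← (1−ω)·3.000 + ω·1.347 = 1.843
  x3: GS value = (-7 - (1.8)·1.350 - (-2)·1.843 - (2)·0.000) / (8.8) = -0.653;  x3 ← (1−ω)·3.000 + ω·-0.653 = 0.443
  x4: GS value = (-2 - (1.4)·1.350 - (2.8)·1.843 - (0.6)·0.443) / (8.8) = -1.059;  x4 ← (1−ω)·0.000 + ω·-1.059 = -0.741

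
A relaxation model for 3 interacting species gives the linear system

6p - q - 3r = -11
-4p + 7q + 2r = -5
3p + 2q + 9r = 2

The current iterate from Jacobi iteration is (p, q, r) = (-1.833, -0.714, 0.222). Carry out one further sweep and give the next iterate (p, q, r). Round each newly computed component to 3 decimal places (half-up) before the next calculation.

One sweep:
  p = (-11 - (-1)·-0.714 - (-3)·0.222) / (6) = -1.841
  q = (-5 - (-4)·-1.833 - (2)·0.222) / (7) = -1.825
  r = (2 - (3)·-1.833 - (2)·-0.714) / (9) = 0.992

(-1.841, -1.825, 0.992)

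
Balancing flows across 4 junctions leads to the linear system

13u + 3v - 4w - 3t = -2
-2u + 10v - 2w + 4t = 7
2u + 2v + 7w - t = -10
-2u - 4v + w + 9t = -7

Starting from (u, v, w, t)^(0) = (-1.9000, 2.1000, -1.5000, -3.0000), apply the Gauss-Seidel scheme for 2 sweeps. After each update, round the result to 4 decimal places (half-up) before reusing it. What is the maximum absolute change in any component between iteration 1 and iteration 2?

0.9201

Iteration 1:
  u = (-2 - (3)·2.1000 - (-4)·-1.5000 - (-3)·-3.0000) / (13) = -1.7923
  v = (7 - (-2)·-1.7923 - (-2)·-1.5000 - (4)·-3.0000) / (10) = 1.2415
  w = (-10 - (2)·-1.7923 - (2)·1.2415 - (-1)·-3.0000) / (7) = -1.6998
  t = (-7 - (-2)·-1.7923 - (-4)·1.2415 - (1)·-1.6998) / (9) = -0.4354
Iteration 2:
  u = (-2 - (3)·1.2415 - (-4)·-1.6998 - (-3)·-0.4354) / (13) = -1.0638
  v = (7 - (-2)·-1.0638 - (-2)·-1.6998 - (4)·-0.4354) / (10) = 0.3214
  w = (-10 - (2)·-1.0638 - (2)·0.3214 - (-1)·-0.4354) / (7) = -1.2787
  t = (-7 - (-2)·-1.0638 - (-4)·0.3214 - (1)·-1.2787) / (9) = -0.7293
Change: (0.7285, -0.9201, 0.4211, -0.2939) → max |·| = 0.9201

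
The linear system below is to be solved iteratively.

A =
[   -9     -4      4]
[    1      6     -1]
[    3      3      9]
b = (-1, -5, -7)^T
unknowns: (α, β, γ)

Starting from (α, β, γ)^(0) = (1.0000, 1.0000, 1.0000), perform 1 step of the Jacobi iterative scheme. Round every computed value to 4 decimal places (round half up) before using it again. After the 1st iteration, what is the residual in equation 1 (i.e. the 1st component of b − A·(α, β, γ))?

2.4443

Iteration 1:
  α = (-1 - (-4)·1.0000 - (4)·1.0000) / (-9) = 0.1111
  β = (-5 - (1)·1.0000 - (-1)·1.0000) / (6) = -0.8333
  γ = (-7 - (3)·1.0000 - (3)·1.0000) / (9) = -1.4444
Residual b − A·x = (2.4443, -1.5557, 8.1662)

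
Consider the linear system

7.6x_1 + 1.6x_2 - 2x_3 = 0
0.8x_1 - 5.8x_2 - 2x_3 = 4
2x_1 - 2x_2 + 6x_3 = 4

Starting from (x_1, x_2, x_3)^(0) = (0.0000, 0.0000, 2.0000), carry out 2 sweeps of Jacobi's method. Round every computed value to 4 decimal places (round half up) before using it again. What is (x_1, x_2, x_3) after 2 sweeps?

(0.4658, -0.8470, 0.0315)

Iteration 1:
  x_1 = (0 - (1.6)·0.0000 - (-2)·2.0000) / (7.6) = 0.5263
  x_2 = (4 - (0.8)·0.0000 - (-2)·2.0000) / (-5.8) = -1.3793
  x_3 = (4 - (2)·0.0000 - (-2)·0.0000) / (6) = 0.6667
Iteration 2:
  x_1 = (0 - (1.6)·-1.3793 - (-2)·0.6667) / (7.6) = 0.4658
  x_2 = (4 - (0.8)·0.5263 - (-2)·0.6667) / (-5.8) = -0.8470
  x_3 = (4 - (2)·0.5263 - (-2)·-1.3793) / (6) = 0.0315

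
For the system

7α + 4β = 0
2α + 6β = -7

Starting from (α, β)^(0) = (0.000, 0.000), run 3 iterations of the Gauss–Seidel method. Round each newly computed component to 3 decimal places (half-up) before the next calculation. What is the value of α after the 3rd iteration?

0.794

Iteration 1:
  α = (0 - (4)·0.000) / (7) = 0.000
  β = (-7 - (2)·0.000) / (6) = -1.167
Iteration 2:
  α = (0 - (4)·-1.167) / (7) = 0.667
  β = (-7 - (2)·0.667) / (6) = -1.389
Iteration 3:
  α = (0 - (4)·-1.389) / (7) = 0.794
  β = (-7 - (2)·0.794) / (6) = -1.431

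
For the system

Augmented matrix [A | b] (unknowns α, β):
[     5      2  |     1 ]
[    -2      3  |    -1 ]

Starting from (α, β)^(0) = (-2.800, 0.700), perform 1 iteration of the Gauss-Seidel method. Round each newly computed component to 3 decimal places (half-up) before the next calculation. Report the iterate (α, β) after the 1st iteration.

(-0.080, -0.387)

Iteration 1:
  α = (1 - (2)·0.700) / (5) = -0.080
  β = (-1 - (-2)·-0.080) / (3) = -0.387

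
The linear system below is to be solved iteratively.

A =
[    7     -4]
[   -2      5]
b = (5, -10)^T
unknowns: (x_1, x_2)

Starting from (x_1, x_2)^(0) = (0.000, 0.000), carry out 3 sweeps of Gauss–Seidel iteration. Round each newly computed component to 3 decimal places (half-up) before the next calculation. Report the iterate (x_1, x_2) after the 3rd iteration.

(-0.489, -2.196)

Iteration 1:
  x_1 = (5 - (-4)·0.000) / (7) = 0.714
  x_2 = (-10 - (-2)·0.714) / (5) = -1.714
Iteration 2:
  x_1 = (5 - (-4)·-1.714) / (7) = -0.265
  x_2 = (-10 - (-2)·-0.265) / (5) = -2.106
Iteration 3:
  x_1 = (5 - (-4)·-2.106) / (7) = -0.489
  x_2 = (-10 - (-2)·-0.489) / (5) = -2.196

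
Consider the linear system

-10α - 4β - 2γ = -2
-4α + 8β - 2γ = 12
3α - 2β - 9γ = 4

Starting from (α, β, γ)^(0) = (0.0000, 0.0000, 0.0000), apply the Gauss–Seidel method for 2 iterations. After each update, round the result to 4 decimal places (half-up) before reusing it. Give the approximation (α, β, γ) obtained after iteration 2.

Iteration 1:
  α = (-2 - (-4)·0.0000 - (-2)·0.0000) / (-10) = 0.2000
  β = (12 - (-4)·0.2000 - (-2)·0.0000) / (8) = 1.6000
  γ = (4 - (3)·0.2000 - (-2)·1.6000) / (-9) = -0.7333
Iteration 2:
  α = (-2 - (-4)·1.6000 - (-2)·-0.7333) / (-10) = -0.2933
  β = (12 - (-4)·-0.2933 - (-2)·-0.7333) / (8) = 1.1700
  γ = (4 - (3)·-0.2933 - (-2)·1.1700) / (-9) = -0.8022

(-0.2933, 1.1700, -0.8022)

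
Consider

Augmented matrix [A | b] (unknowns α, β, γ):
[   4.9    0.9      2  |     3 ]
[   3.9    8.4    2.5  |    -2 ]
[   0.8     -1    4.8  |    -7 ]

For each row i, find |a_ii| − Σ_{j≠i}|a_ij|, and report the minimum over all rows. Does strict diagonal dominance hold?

2

row 1: |4.9| − (0.9+2) = 2
row 2: |8.4| − (3.9+2.5) = 2
row 3: |4.8| − (0.8+1) = 3
minimum over rows = 2 → strictly diagonally dominant (convergence guaranteed)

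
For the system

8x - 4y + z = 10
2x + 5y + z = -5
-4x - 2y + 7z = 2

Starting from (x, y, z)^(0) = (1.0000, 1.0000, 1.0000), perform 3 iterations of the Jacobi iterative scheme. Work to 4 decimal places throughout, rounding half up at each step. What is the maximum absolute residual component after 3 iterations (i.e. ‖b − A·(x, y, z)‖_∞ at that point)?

Iteration 1:
  x = (10 - (-4)·1.0000 - (1)·1.0000) / (8) = 1.6250
  y = (-5 - (2)·1.0000 - (1)·1.0000) / (5) = -1.6000
  z = (2 - (-4)·1.0000 - (-2)·1.0000) / (7) = 1.1429
Iteration 2:
  x = (10 - (-4)·-1.6000 - (1)·1.1429) / (8) = 0.3071
  y = (-5 - (2)·1.6250 - (1)·1.1429) / (5) = -1.8786
  z = (2 - (-4)·1.6250 - (-2)·-1.6000) / (7) = 0.7571
Iteration 3:
  x = (10 - (-4)·-1.8786 - (1)·0.7571) / (8) = 0.2161
  y = (-5 - (2)·0.3071 - (1)·0.7571) / (5) = -1.2743
  z = (2 - (-4)·0.3071 - (-2)·-1.8786) / (7) = -0.0755
Residual b − A·x = (3.2495, 1.0148, 0.8443); ∞-norm = 3.2495

3.2495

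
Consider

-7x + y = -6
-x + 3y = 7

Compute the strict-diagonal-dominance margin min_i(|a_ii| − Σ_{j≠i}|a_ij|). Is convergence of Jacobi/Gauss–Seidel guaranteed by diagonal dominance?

2

row 1: |-7| − (1) = 6
row 2: |3| − (1) = 2
minimum over rows = 2 → strictly diagonally dominant (convergence guaranteed)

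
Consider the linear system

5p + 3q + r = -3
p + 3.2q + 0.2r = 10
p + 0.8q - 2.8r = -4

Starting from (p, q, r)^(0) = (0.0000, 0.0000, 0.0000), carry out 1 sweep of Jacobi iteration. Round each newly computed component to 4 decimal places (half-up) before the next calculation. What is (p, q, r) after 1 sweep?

(-0.6000, 3.1250, 1.4286)

Iteration 1:
  p = (-3 - (3)·0.0000 - (1)·0.0000) / (5) = -0.6000
  q = (10 - (1)·0.0000 - (0.2)·0.0000) / (3.2) = 3.1250
  r = (-4 - (1)·0.0000 - (0.8)·0.0000) / (-2.8) = 1.4286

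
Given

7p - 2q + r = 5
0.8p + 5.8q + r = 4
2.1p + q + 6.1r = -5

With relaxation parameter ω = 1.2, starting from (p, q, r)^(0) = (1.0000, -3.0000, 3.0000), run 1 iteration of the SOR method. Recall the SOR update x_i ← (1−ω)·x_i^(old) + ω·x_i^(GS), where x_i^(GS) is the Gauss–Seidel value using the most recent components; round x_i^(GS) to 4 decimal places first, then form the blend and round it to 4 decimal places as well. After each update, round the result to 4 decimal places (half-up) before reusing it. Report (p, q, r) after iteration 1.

(-0.8857, 0.9535, -1.4053)

Iteration 1:
  p: GS value = (5 - (-2)·-3.0000 - (1)·3.0000) / (7) = -0.5714;  p ← (1−ω)·1.0000 + ω·-0.5714 = -0.8857
  q: GS value = (4 - (0.8)·-0.8857 - (1)·3.0000) / (5.8) = 0.2946;  q ← (1−ω)·-3.0000 + ω·0.2946 = 0.9535
  r: GS value = (-5 - (2.1)·-0.8857 - (1)·0.9535) / (6.1) = -0.6711;  r ← (1−ω)·3.0000 + ω·-0.6711 = -1.4053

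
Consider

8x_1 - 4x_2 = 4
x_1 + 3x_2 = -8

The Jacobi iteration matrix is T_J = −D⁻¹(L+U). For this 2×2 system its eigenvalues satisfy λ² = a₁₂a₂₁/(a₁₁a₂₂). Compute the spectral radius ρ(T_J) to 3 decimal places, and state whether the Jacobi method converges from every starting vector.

0.408

a₁₂a₂₁/(a₁₁a₂₂) = (-4)·(1) / ((8)·(3)) = -0.166667
ρ = √|-0.166667| = √0.166667 = 0.408
ρ < 1, so Jacobi converges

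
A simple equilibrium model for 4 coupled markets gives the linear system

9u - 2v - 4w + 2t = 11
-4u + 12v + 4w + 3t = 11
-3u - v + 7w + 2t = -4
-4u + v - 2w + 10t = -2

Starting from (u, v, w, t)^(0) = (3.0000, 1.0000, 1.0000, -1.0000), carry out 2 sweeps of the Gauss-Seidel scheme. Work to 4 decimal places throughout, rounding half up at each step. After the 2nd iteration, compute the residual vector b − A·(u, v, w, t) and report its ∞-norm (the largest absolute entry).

Iteration 1:
  u = (11 - (-2)·1.0000 - (-4)·1.0000 - (2)·-1.0000) / (9) = 2.1111
  v = (11 - (-4)·2.1111 - (4)·1.0000 - (3)·-1.0000) / (12) = 1.5370
  w = (-4 - (-3)·2.1111 - (-1)·1.5370 - (2)·-1.0000) / (7) = 0.8386
  t = (-2 - (-4)·2.1111 - (1)·1.5370 - (-2)·0.8386) / (10) = 0.6585
Iteration 2:
  u = (11 - (-2)·1.5370 - (-4)·0.8386 - (2)·0.6585) / (9) = 1.7902
  v = (11 - (-4)·1.7902 - (4)·0.8386 - (3)·0.6585) / (12) = 1.0692
  w = (-4 - (-3)·1.7902 - (-1)·1.0692 - (2)·0.6585) / (7) = 0.1604
  t = (-2 - (-4)·1.7902 - (1)·1.0692 - (-2)·0.1604) / (10) = 0.4412
Residual b − A·x = (-3.2142, 3.3652, 0.4346, 0.0004); ∞-norm = 3.3652

3.3652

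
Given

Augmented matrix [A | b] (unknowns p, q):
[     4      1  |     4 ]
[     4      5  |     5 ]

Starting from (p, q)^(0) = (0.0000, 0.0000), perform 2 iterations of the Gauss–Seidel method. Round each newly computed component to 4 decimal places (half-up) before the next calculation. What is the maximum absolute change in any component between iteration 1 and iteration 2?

0.0500

Iteration 1:
  p = (4 - (1)·0.0000) / (4) = 1.0000
  q = (5 - (4)·1.0000) / (5) = 0.2000
Iteration 2:
  p = (4 - (1)·0.2000) / (4) = 0.9500
  q = (5 - (4)·0.9500) / (5) = 0.2400
Change: (-0.0500, 0.0400) → max |·| = 0.0500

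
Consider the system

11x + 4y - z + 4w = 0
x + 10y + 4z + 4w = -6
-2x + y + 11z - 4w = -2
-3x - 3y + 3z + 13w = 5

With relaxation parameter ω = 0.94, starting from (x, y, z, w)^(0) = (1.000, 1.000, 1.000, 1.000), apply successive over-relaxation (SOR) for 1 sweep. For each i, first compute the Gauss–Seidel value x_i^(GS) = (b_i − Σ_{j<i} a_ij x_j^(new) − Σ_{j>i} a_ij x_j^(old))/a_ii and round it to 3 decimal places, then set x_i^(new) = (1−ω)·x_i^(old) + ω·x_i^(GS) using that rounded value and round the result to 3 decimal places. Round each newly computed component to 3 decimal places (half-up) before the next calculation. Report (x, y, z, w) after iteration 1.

Iteration 1:
  x: GS value = (0 - (4)·1.000 - (-1)·1.000 - (4)·1.000) / (11) = -0.636;  x ← (1−ω)·1.000 + ω·-0.636 = -0.538
  y: GS value = (-6 - (1)·-0.538 - (4)·1.000 - (4)·1.000) / (10) = -1.346;  y ← (1−ω)·1.000 + ω·-1.346 = -1.205
  z: GS value = (-2 - (-2)·-0.538 - (1)·-1.205 - (-4)·1.000) / (11) = 0.194;  z ← (1−ω)·1.000 + ω·0.194 = 0.242
  w: GS value = (5 - (-3)·-0.538 - (-3)·-1.205 - (3)·0.242) / (13) = -0.073;  w ← (1−ω)·1.000 + ω·-0.073 = -0.009

(-0.538, -1.205, 0.242, -0.009)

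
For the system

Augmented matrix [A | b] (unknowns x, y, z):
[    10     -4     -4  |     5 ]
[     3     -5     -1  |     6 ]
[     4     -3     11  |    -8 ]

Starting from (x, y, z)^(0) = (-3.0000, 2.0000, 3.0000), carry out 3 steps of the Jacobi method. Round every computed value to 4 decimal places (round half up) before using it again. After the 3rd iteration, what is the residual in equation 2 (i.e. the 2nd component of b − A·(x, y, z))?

1.9036

Iteration 1:
  x = (5 - (-4)·2.0000 - (-4)·3.0000) / (10) = 2.5000
  y = (6 - (3)·-3.0000 - (-1)·3.0000) / (-5) = -3.6000
  z = (-8 - (4)·-3.0000 - (-3)·2.0000) / (11) = 0.9091
Iteration 2:
  x = (5 - (-4)·-3.6000 - (-4)·0.9091) / (10) = -0.5764
  y = (6 - (3)·2.5000 - (-1)·0.9091) / (-5) = 0.1182
  z = (-8 - (4)·2.5000 - (-3)·-3.6000) / (11) = -2.6182
Iteration 3:
  x = (5 - (-4)·0.1182 - (-4)·-2.6182) / (10) = -0.5000
  y = (6 - (3)·-0.5764 - (-1)·-2.6182) / (-5) = -1.0222
  z = (-8 - (4)·-0.5764 - (-3)·0.1182) / (11) = -0.4854
Residual b − A·x = (3.9696, 1.9036, -3.7272)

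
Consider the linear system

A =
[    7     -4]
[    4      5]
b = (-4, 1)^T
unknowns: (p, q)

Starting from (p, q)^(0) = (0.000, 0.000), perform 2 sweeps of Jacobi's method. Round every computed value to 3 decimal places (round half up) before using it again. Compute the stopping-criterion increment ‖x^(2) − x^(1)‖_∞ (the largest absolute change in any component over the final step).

0.457

Iteration 1:
  p = (-4 - (-4)·0.000) / (7) = -0.571
  q = (1 - (4)·0.000) / (5) = 0.200
Iteration 2:
  p = (-4 - (-4)·0.200) / (7) = -0.457
  q = (1 - (4)·-0.571) / (5) = 0.657
Change: (0.114, 0.457) → max |·| = 0.457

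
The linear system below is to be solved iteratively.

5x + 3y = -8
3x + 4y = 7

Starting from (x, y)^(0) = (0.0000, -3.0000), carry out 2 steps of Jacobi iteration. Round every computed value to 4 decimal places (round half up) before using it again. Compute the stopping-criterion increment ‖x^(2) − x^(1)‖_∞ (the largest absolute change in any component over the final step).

2.8500

Iteration 1:
  x = (-8 - (3)·-3.0000) / (5) = 0.2000
  y = (7 - (3)·0.0000) / (4) = 1.7500
Iteration 2:
  x = (-8 - (3)·1.7500) / (5) = -2.6500
  y = (7 - (3)·0.2000) / (4) = 1.6000
Change: (-2.8500, -0.1500) → max |·| = 2.8500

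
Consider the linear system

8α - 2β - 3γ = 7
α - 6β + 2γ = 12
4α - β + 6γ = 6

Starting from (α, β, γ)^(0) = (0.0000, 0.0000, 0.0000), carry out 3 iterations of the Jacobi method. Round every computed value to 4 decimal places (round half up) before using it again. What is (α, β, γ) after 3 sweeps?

Iteration 1:
  α = (7 - (-2)·0.0000 - (-3)·0.0000) / (8) = 0.8750
  β = (12 - (1)·0.0000 - (2)·0.0000) / (-6) = -2.0000
  γ = (6 - (4)·0.0000 - (-1)·0.0000) / (6) = 1.0000
Iteration 2:
  α = (7 - (-2)·-2.0000 - (-3)·1.0000) / (8) = 0.7500
  β = (12 - (1)·0.8750 - (2)·1.0000) / (-6) = -1.5208
  γ = (6 - (4)·0.8750 - (-1)·-2.0000) / (6) = 0.0833
Iteration 3:
  α = (7 - (-2)·-1.5208 - (-3)·0.0833) / (8) = 0.5260
  β = (12 - (1)·0.7500 - (2)·0.0833) / (-6) = -1.8472
  γ = (6 - (4)·0.7500 - (-1)·-1.5208) / (6) = 0.2465

(0.5260, -1.8472, 0.2465)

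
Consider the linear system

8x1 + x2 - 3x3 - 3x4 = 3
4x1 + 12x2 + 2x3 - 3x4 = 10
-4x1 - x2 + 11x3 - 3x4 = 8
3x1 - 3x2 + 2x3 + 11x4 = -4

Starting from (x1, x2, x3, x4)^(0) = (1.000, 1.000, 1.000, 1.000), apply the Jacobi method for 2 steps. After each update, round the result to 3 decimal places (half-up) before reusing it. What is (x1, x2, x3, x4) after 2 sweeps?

(0.643, 0.121, 0.995, -0.742)

Iteration 1:
  x1 = (3 - (1)·1.000 - (-3)·1.000 - (-3)·1.000) / (8) = 1.000
  x2 = (10 - (4)·1.000 - (2)·1.000 - (-3)·1.000) / (12) = 0.583
  x3 = (8 - (-4)·1.000 - (-1)·1.000 - (-3)·1.000) / (11) = 1.455
  x4 = (-4 - (3)·1.000 - (-3)·1.000 - (2)·1.000) / (11) = -0.545
Iteration 2:
  x1 = (3 - (1)·0.583 - (-3)·1.455 - (-3)·-0.545) / (8) = 0.643
  x2 = (10 - (4)·1.000 - (2)·1.455 - (-3)·-0.545) / (12) = 0.121
  x3 = (8 - (-4)·1.000 - (-1)·0.583 - (-3)·-0.545) / (11) = 0.995
  x4 = (-4 - (3)·1.000 - (-3)·0.583 - (2)·1.455) / (11) = -0.742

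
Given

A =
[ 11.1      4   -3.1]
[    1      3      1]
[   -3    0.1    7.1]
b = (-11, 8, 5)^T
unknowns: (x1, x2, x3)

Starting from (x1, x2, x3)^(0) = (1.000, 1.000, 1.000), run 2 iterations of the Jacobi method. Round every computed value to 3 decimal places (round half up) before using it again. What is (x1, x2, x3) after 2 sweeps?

Iteration 1:
  x1 = (-11 - (4)·1.000 - (-3.1)·1.000) / (11.1) = -1.072
  x2 = (8 - (1)·1.000 - (1)·1.000) / (3) = 2.000
  x3 = (5 - (-3)·1.000 - (0.1)·1.000) / (7.1) = 1.113
Iteration 2:
  x1 = (-11 - (4)·2.000 - (-3.1)·1.113) / (11.1) = -1.401
  x2 = (8 - (1)·-1.072 - (1)·1.113) / (3) = 2.653
  x3 = (5 - (-3)·-1.072 - (0.1)·2.000) / (7.1) = 0.223

(-1.401, 2.653, 0.223)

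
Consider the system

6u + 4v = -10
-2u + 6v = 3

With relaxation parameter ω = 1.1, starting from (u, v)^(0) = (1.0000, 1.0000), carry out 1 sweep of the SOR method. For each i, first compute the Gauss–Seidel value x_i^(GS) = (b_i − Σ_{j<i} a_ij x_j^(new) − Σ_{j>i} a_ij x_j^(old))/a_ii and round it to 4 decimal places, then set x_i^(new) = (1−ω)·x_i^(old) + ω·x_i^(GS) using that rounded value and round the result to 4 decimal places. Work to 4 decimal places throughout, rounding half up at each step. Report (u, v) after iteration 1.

(-2.6666, -0.5278)

Iteration 1:
  u: GS value = (-10 - (4)·1.0000) / (6) = -2.3333;  u ← (1−ω)·1.0000 + ω·-2.3333 = -2.6666
  v: GS value = (3 - (-2)·-2.6666) / (6) = -0.3889;  v ← (1−ω)·1.0000 + ω·-0.3889 = -0.5278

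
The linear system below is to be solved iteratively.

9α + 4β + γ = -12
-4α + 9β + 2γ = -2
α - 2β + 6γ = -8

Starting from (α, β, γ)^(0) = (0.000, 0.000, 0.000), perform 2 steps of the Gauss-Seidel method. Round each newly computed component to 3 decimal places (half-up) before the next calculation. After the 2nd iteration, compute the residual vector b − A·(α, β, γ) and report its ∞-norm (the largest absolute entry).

2.245

Iteration 1:
  α = (-12 - (4)·0.000 - (1)·0.000) / (9) = -1.333
  β = (-2 - (-4)·-1.333 - (2)·0.000) / (9) = -0.815
  γ = (-8 - (1)·-1.333 - (-2)·-0.815) / (6) = -1.383
Iteration 2:
  α = (-12 - (4)·-0.815 - (1)·-1.383) / (9) = -0.817
  β = (-2 - (-4)·-0.817 - (2)·-1.383) / (9) = -0.278
  γ = (-8 - (1)·-0.817 - (-2)·-0.278) / (6) = -1.290
Residual b − A·x = (-2.245, -0.186, 0.001); ∞-norm = 2.245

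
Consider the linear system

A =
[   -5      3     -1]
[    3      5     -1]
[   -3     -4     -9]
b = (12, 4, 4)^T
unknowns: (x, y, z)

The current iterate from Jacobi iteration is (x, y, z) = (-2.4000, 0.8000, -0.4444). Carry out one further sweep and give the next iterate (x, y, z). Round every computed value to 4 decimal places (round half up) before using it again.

One sweep:
  x = (12 - (3)·0.8000 - (-1)·-0.4444) / (-5) = -1.8311
  y = (4 - (3)·-2.4000 - (-1)·-0.4444) / (5) = 2.1511
  z = (4 - (-3)·-2.4000 - (-4)·0.8000) / (-9) = 0.0000

(-1.8311, 2.1511, 0.0000)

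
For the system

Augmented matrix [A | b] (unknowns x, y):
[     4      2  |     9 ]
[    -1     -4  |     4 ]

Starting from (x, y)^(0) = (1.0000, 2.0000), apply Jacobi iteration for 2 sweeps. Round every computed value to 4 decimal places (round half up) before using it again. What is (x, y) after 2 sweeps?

Iteration 1:
  x = (9 - (2)·2.0000) / (4) = 1.2500
  y = (4 - (-1)·1.0000) / (-4) = -1.2500
Iteration 2:
  x = (9 - (2)·-1.2500) / (4) = 2.8750
  y = (4 - (-1)·1.2500) / (-4) = -1.3125

(2.8750, -1.3125)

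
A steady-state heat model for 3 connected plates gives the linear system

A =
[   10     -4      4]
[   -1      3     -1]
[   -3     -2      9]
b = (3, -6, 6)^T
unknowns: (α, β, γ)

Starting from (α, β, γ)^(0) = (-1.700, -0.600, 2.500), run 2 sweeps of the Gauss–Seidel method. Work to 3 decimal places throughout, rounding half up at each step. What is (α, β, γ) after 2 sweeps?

Iteration 1:
  α = (3 - (-4)·-0.600 - (4)·2.500) / (10) = -0.940
  β = (-6 - (-1)·-0.940 - (-1)·2.500) / (3) = -1.480
  γ = (6 - (-3)·-0.940 - (-2)·-1.480) / (9) = 0.024
Iteration 2:
  α = (3 - (-4)·-1.480 - (4)·0.024) / (10) = -0.302
  β = (-6 - (-1)·-0.302 - (-1)·0.024) / (3) = -2.093
  γ = (6 - (-3)·-0.302 - (-2)·-2.093) / (9) = 0.101

(-0.302, -2.093, 0.101)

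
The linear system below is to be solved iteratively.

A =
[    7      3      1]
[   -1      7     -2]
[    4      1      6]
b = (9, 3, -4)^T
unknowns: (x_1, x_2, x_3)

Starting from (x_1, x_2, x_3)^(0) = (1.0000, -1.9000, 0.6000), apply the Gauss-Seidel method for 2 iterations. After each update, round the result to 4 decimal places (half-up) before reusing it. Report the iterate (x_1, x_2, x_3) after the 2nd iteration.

Iteration 1:
  x_1 = (9 - (3)·-1.9000 - (1)·0.6000) / (7) = 2.0143
  x_2 = (3 - (-1)·2.0143 - (-2)·0.6000) / (7) = 0.8878
  x_3 = (-4 - (4)·2.0143 - (1)·0.8878) / (6) = -2.1575
Iteration 2:
  x_1 = (9 - (3)·0.8878 - (1)·-2.1575) / (7) = 1.2134
  x_2 = (3 - (-1)·1.2134 - (-2)·-2.1575) / (7) = -0.0145
  x_3 = (-4 - (4)·1.2134 - (1)·-0.0145) / (6) = -1.4732

(1.2134, -0.0145, -1.4732)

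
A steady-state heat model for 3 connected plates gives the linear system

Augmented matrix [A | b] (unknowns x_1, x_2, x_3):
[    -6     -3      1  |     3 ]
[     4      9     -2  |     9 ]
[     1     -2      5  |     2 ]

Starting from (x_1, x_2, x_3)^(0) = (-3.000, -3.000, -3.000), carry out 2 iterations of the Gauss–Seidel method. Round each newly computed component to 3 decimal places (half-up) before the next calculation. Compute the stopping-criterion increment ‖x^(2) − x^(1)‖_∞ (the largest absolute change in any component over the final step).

1.187

Iteration 1:
  x_1 = (3 - (-3)·-3.000 - (1)·-3.000) / (-6) = 0.500
  x_2 = (9 - (4)·0.500 - (-2)·-3.000) / (9) = 0.111
  x_3 = (2 - (1)·0.500 - (-2)·0.111) / (5) = 0.344
Iteration 2:
  x_1 = (3 - (-3)·0.111 - (1)·0.344) / (-6) = -0.498
  x_2 = (9 - (4)·-0.498 - (-2)·0.344) / (9) = 1.298
  x_3 = (2 - (1)·-0.498 - (-2)·1.298) / (5) = 1.019
Change: (-0.998, 1.187, 0.675) → max |·| = 1.187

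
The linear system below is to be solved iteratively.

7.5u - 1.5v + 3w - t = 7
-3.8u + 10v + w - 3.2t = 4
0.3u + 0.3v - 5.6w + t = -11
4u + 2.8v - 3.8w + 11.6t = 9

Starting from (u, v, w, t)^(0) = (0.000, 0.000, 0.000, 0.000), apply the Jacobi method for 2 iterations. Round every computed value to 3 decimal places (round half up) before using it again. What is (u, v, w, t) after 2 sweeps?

(0.331, 0.806, 2.174, 1.001)

Iteration 1:
  u = (7 - (-1.5)·0.000 - (3)·0.000 - (-1)·0.000) / (7.5) = 0.933
  v = (4 - (-3.8)·0.000 - (1)·0.000 - (-3.2)·0.000) / (10) = 0.400
  w = (-11 - (0.3)·0.000 - (0.3)·0.000 - (1)·0.000) / (-5.6) = 1.964
  t = (9 - (4)·0.000 - (2.8)·0.000 - (-3.8)·0.000) / (11.6) = 0.776
Iteration 2:
  u = (7 - (-1.5)·0.400 - (3)·1.964 - (-1)·0.776) / (7.5) = 0.331
  v = (4 - (-3.8)·0.933 - (1)·1.964 - (-3.2)·0.776) / (10) = 0.806
  w = (-11 - (0.3)·0.933 - (0.3)·0.400 - (1)·0.776) / (-5.6) = 2.174
  t = (9 - (4)·0.933 - (2.8)·0.400 - (-3.8)·1.964) / (11.6) = 1.001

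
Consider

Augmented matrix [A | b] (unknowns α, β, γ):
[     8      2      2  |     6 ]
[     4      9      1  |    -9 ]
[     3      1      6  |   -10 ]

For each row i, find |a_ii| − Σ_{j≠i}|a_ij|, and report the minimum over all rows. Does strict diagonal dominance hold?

row 1: |8| − (2+2) = 4
row 2: |9| − (4+1) = 4
row 3: |6| − (3+1) = 2
minimum over rows = 2 → strictly diagonally dominant (convergence guaranteed)

2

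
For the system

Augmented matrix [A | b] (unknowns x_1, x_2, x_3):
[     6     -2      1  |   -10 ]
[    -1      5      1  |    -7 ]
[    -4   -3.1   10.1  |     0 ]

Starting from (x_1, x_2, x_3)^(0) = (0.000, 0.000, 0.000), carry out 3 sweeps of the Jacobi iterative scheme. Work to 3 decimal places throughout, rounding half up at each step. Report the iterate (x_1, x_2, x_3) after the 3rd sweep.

(-2.063, -1.609, -1.377)

Iteration 1:
  x_1 = (-10 - (-2)·0.000 - (1)·0.000) / (6) = -1.667
  x_2 = (-7 - (-1)·0.000 - (1)·0.000) / (5) = -1.400
  x_3 = (0 - (-4)·0.000 - (-3.1)·0.000) / (10.1) = 0.000
Iteration 2:
  x_1 = (-10 - (-2)·-1.400 - (1)·0.000) / (6) = -2.133
  x_2 = (-7 - (-1)·-1.667 - (1)·0.000) / (5) = -1.733
  x_3 = (0 - (-4)·-1.667 - (-3.1)·-1.400) / (10.1) = -1.090
Iteration 3:
  x_1 = (-10 - (-2)·-1.733 - (1)·-1.090) / (6) = -2.063
  x_2 = (-7 - (-1)·-2.133 - (1)·-1.090) / (5) = -1.609
  x_3 = (0 - (-4)·-2.133 - (-3.1)·-1.733) / (10.1) = -1.377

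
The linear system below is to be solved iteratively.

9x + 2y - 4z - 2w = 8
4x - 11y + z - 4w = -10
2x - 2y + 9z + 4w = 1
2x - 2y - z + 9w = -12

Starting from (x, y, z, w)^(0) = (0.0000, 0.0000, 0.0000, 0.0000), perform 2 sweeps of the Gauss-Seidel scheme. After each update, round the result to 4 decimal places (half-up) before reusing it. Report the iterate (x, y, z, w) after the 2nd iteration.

Iteration 1:
  x = (8 - (2)·0.0000 - (-4)·0.0000 - (-2)·0.0000) / (9) = 0.8889
  y = (-10 - (4)·0.8889 - (1)·0.0000 - (-4)·0.0000) / (-11) = 1.2323
  z = (1 - (2)·0.8889 - (-2)·1.2323 - (4)·0.0000) / (9) = 0.1874
  w = (-12 - (2)·0.8889 - (-2)·1.2323 - (-1)·0.1874) / (9) = -1.2362
Iteration 2:
  x = (8 - (2)·1.2323 - (-4)·0.1874 - (-2)·-1.2362) / (9) = 0.4236
  y = (-10 - (4)·0.4236 - (1)·0.1874 - (-4)·-1.2362) / (-11) = 1.5297
  z = (1 - (2)·0.4236 - (-2)·1.5297 - (4)·-1.2362) / (9) = 0.9063
  w = (-12 - (2)·0.4236 - (-2)·1.5297 - (-1)·0.9063) / (9) = -0.9868

(0.4236, 1.5297, 0.9063, -0.9868)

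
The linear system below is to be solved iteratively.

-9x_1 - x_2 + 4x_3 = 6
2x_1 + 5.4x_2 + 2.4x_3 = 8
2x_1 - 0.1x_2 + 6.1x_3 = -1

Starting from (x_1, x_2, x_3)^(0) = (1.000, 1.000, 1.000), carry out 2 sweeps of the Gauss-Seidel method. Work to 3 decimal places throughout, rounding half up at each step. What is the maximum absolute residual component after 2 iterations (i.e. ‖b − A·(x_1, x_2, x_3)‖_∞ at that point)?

Iteration 1:
  x_1 = (6 - (-1)·1.000 - (4)·1.000) / (-9) = -0.333
  x_2 = (8 - (2)·-0.333 - (2.4)·1.000) / (5.4) = 1.160
  x_3 = (-1 - (2)·-0.333 - (-0.1)·1.160) / (6.1) = -0.036
Iteration 2:
  x_1 = (6 - (-1)·1.160 - (4)·-0.036) / (-9) = -0.812
  x_2 = (8 - (2)·-0.812 - (2.4)·-0.036) / (5.4) = 1.798
  x_3 = (-1 - (2)·-0.812 - (-0.1)·1.798) / (6.1) = 0.132
Residual b − A·x = (-0.038, -0.402, -0.001); ∞-norm = 0.402

0.402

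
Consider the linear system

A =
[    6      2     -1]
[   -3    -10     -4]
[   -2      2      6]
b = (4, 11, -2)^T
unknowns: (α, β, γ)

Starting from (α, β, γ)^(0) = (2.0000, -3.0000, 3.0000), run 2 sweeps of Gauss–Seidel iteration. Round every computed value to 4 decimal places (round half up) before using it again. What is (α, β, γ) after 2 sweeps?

Iteration 1:
  α = (4 - (2)·-3.0000 - (-1)·3.0000) / (6) = 2.1667
  β = (11 - (-3)·2.1667 - (-4)·3.0000) / (-10) = -2.9500
  γ = (-2 - (-2)·2.1667 - (2)·-2.9500) / (6) = 1.3722
Iteration 2:
  α = (4 - (2)·-2.9500 - (-1)·1.3722) / (6) = 1.8787
  β = (11 - (-3)·1.8787 - (-4)·1.3722) / (-10) = -2.2125
  γ = (-2 - (-2)·1.8787 - (2)·-2.2125) / (6) = 1.0304

(1.8787, -2.2125, 1.0304)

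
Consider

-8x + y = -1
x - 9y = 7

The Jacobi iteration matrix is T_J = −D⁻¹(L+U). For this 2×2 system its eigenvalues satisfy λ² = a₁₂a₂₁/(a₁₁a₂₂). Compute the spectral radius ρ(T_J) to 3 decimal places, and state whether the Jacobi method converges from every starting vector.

a₁₂a₂₁/(a₁₁a₂₂) = (1)·(1) / ((-8)·(-9)) = 0.013889
ρ = √|0.013889| = √0.013889 = 0.118
ρ < 1, so Jacobi converges

0.118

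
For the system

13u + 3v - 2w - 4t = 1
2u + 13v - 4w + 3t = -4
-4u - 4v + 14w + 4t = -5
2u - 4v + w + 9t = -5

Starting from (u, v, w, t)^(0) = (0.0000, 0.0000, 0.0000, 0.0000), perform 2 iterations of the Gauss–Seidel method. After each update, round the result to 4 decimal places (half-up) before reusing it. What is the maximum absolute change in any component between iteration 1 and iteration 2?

0.1972

Iteration 1:
  u = (1 - (3)·0.0000 - (-2)·0.0000 - (-4)·0.0000) / (13) = 0.0769
  v = (-4 - (2)·0.0769 - (-4)·0.0000 - (3)·0.0000) / (13) = -0.3195
  w = (-5 - (-4)·0.0769 - (-4)·-0.3195 - (4)·0.0000) / (14) = -0.4265
  t = (-5 - (2)·0.0769 - (-4)·-0.3195 - (1)·-0.4265) / (9) = -0.6673
Iteration 2:
  u = (1 - (3)·-0.3195 - (-2)·-0.4265 - (-4)·-0.6673) / (13) = -0.1203
  v = (-4 - (2)·-0.1203 - (-4)·-0.4265 - (3)·-0.6673) / (13) = -0.2664
  w = (-5 - (-4)·-0.1203 - (-4)·-0.2664 - (4)·-0.6673) / (14) = -0.2770
  t = (-5 - (2)·-0.1203 - (-4)·-0.2664 - (1)·-0.2770) / (9) = -0.6164
Change: (-0.1972, 0.0531, 0.1495, 0.0509) → max |·| = 0.1972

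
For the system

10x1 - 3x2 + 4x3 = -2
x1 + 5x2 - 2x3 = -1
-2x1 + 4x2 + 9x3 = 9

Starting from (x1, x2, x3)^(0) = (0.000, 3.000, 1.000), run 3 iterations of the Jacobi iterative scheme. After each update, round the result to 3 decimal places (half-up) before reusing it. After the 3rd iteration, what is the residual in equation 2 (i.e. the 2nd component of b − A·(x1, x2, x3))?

1.090

Iteration 1:
  x1 = (-2 - (-3)·3.000 - (4)·1.000) / (10) = 0.300
  x2 = (-1 - (1)·0.000 - (-2)·1.000) / (5) = 0.200
  x3 = (9 - (-2)·0.000 - (4)·3.000) / (9) = -0.333
Iteration 2:
  x1 = (-2 - (-3)·0.200 - (4)·-0.333) / (10) = -0.007
  x2 = (-1 - (1)·0.300 - (-2)·-0.333) / (5) = -0.393
  x3 = (9 - (-2)·0.300 - (4)·0.200) / (9) = 0.978
Iteration 3:
  x1 = (-2 - (-3)·-0.393 - (4)·0.978) / (10) = -0.709
  x2 = (-1 - (1)·-0.007 - (-2)·0.978) / (5) = 0.193
  x3 = (9 - (-2)·-0.007 - (4)·-0.393) / (9) = 1.173
Residual b − A·x = (0.977, 1.090, -3.747)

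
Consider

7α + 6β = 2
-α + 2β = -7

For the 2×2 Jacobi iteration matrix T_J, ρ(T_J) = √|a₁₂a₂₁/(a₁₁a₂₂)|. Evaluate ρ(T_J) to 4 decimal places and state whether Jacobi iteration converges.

a₁₂a₂₁/(a₁₁a₂₂) = (6)·(-1) / ((7)·(2)) = -0.428571
ρ = √|-0.428571| = √0.428571 = 0.6547
ρ < 1, so Jacobi converges

0.6547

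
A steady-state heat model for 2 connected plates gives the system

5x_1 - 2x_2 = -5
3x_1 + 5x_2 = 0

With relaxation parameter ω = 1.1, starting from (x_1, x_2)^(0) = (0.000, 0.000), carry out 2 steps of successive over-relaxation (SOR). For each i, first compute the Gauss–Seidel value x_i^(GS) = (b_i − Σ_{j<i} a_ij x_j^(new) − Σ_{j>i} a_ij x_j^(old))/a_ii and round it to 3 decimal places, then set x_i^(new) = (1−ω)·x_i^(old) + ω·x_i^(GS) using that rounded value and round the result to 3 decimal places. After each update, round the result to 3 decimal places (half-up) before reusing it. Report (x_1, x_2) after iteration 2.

Iteration 1:
  x_1: GS value = (-5 - (-2)·0.000) / (5) = -1.000;  x_1 ← (1−ω)·0.000 + ω·-1.000 = -1.100
  x_2: GS value = (0 - (3)·-1.100) / (5) = 0.660;  x_2 ← (1−ω)·0.000 + ω·0.660 = 0.726
Iteration 2:
  x_1: GS value = (-5 - (-2)·0.726) / (5) = -0.710;  x_1 ← (1−ω)·-1.100 + ω·-0.710 = -0.671
  x_2: GS value = (0 - (3)·-0.671) / (5) = 0.403;  x_2 ← (1−ω)·0.726 + ω·0.403 = 0.371

(-0.671, 0.371)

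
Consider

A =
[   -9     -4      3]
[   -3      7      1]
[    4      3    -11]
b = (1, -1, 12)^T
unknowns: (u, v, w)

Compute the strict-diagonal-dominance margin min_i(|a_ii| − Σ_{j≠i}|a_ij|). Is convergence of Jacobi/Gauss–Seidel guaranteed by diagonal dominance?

row 1: |-9| − (4+3) = 2
row 2: |7| − (3+1) = 3
row 3: |-11| − (4+3) = 4
minimum over rows = 2 → strictly diagonally dominant (convergence guaranteed)

2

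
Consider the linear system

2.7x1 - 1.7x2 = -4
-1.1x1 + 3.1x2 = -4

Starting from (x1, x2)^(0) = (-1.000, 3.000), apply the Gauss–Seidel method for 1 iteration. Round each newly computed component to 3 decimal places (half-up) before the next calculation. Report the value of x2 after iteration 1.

-1.146

Iteration 1:
  x1 = (-4 - (-1.7)·3.000) / (2.7) = 0.407
  x2 = (-4 - (-1.1)·0.407) / (3.1) = -1.146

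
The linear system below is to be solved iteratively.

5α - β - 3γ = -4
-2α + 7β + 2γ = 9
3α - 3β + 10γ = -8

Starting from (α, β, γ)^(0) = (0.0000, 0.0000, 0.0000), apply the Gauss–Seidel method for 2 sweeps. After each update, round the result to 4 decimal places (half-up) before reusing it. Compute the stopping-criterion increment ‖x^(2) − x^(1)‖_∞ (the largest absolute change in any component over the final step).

Iteration 1:
  α = (-4 - (-1)·0.0000 - (-3)·0.0000) / (5) = -0.8000
  β = (9 - (-2)·-0.8000 - (2)·0.0000) / (7) = 1.0571
  γ = (-8 - (3)·-0.8000 - (-3)·1.0571) / (10) = -0.2429
Iteration 2:
  α = (-4 - (-1)·1.0571 - (-3)·-0.2429) / (5) = -0.7343
  β = (9 - (-2)·-0.7343 - (2)·-0.2429) / (7) = 1.1453
  γ = (-8 - (3)·-0.7343 - (-3)·1.1453) / (10) = -0.2361
Change: (0.0657, 0.0882, 0.0068) → max |·| = 0.0882

0.0882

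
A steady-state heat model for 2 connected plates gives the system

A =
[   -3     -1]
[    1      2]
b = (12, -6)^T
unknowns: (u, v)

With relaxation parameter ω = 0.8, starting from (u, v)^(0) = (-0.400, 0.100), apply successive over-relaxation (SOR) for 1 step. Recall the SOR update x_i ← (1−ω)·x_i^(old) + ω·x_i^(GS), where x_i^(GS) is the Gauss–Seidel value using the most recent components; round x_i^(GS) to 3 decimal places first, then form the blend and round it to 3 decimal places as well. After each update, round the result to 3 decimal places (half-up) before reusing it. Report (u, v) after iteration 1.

(-3.306, -1.058)

Iteration 1:
  u: GS value = (12 - (-1)·0.100) / (-3) = -4.033;  u ← (1−ω)·-0.400 + ω·-4.033 = -3.306
  v: GS value = (-6 - (1)·-3.306) / (2) = -1.347;  v ← (1−ω)·0.100 + ω·-1.347 = -1.058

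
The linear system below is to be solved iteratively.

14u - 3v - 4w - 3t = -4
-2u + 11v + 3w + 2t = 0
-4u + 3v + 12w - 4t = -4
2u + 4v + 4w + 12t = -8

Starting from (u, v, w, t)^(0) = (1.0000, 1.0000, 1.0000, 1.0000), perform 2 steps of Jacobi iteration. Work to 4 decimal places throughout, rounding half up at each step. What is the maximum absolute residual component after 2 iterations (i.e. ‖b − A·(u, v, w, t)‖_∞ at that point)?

2.7833

Iteration 1:
  u = (-4 - (-3)·1.0000 - (-4)·1.0000 - (-3)·1.0000) / (14) = 0.4286
  v = (0 - (-2)·1.0000 - (3)·1.0000 - (2)·1.0000) / (11) = -0.2727
  w = (-4 - (-4)·1.0000 - (3)·1.0000 - (-4)·1.0000) / (12) = 0.0833
  t = (-8 - (2)·1.0000 - (4)·1.0000 - (4)·1.0000) / (12) = -1.5000
Iteration 2:
  u = (-4 - (-3)·-0.2727 - (-4)·0.0833 - (-3)·-1.5000) / (14) = -0.6418
  v = (0 - (-2)·0.4286 - (3)·0.0833 - (2)·-1.5000) / (11) = 0.3279
  w = (-4 - (-4)·0.4286 - (3)·-0.2727 - (-4)·-1.5000) / (12) = -0.6223
  t = (-8 - (2)·0.4286 - (4)·-0.2727 - (4)·0.0833) / (12) = -0.6750
Residual b − A·x = (1.4547, -1.6736, -2.7833, 2.5612); ∞-norm = 2.7833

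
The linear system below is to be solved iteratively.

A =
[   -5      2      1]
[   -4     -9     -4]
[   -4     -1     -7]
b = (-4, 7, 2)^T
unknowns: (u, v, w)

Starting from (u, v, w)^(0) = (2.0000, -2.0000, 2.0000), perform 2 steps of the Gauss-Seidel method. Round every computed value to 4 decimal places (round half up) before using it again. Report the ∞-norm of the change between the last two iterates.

1.1727

Iteration 1:
  u = (-4 - (2)·-2.0000 - (1)·2.0000) / (-5) = 0.4000
  v = (7 - (-4)·0.4000 - (-4)·2.0000) / (-9) = -1.8444
  w = (2 - (-4)·0.4000 - (-1)·-1.8444) / (-7) = -0.2508
Iteration 2:
  u = (-4 - (2)·-1.8444 - (1)·-0.2508) / (-5) = 0.0121
  v = (7 - (-4)·0.0121 - (-4)·-0.2508) / (-9) = -0.6717
  w = (2 - (-4)·0.0121 - (-1)·-0.6717) / (-7) = -0.1967
Change: (-0.3879, 1.1727, 0.0541) → max |·| = 1.1727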